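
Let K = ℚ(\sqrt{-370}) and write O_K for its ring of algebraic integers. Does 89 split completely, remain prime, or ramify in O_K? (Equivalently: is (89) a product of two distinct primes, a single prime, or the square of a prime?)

d = -370 ≡ 2 (mod 4), so O_K = ℤ[√-370] and disc(K) = 4d = -1480.
89 ∤ -1480, so 89 is unramified.
Legendre symbol by Euler's criterion: (-370/89) ≡ (-370)^44 ≡ 88 (mod 89), i.e. (-370/89) = -1.
(-370/89) = -1, so 89 is inert.

remains prime (inert)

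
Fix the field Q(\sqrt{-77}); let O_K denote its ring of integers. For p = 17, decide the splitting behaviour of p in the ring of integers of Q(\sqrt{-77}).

-77 mod 4 = 3, hence disc K = 4·(-77) = -308 and O_K = ℤ[√-77].
Since gcd(17, -308) = 1 the prime 17 does not ramify.
Compute (-77/17) via Euler: 8^((17-1)/2) mod 17 = 1, so (-77/17) = 1.
(-77/17) = 1, so 17 splits.

splits completely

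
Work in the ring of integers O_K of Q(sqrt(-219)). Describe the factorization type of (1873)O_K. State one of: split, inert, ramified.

split

Since -219 ≡ 1 mod 4, the ring of integers is ℤ[(1+√-219)/2] with discriminant -219.
Since gcd(1873, -219) = 1 the prime 1873 does not ramify.
Euler's criterion: (-219)^936 mod 1873 = 1. Thus (-219|1873) = 1.
(-219/1873) = 1, so 1873 splits.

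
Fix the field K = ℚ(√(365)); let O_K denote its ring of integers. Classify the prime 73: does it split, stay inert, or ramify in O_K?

73 is ramified

d = 365 ≡ 1 (mod 4), so O_K = ℤ[(1+√365)/2] and disc(K) = d = 365.
73 divides disc(K) = 365, so 73 ramifies.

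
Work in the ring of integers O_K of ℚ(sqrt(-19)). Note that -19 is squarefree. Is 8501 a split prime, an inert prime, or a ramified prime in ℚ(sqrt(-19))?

inert

Since -19 ≡ 1 mod 4, the ring of integers is ℤ[(1+√-19)/2] with discriminant -19.
Since gcd(8501, -19) = 1 the prime 8501 does not ramify.
Compute (-19/8501) via Euler: 8482^((8501-1)/2) mod 8501 = 8500, so (-19/8501) = -1.
Legendre symbol -1 ⇒ 8501 is inert.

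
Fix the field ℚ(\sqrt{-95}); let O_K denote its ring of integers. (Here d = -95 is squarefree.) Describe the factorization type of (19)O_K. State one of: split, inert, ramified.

ramified

Since -95 ≡ 1 mod 4, the ring of integers is ℤ[(1+√-95)/2] with discriminant -95.
19 divides disc(K) = -95, so 19 ramifies.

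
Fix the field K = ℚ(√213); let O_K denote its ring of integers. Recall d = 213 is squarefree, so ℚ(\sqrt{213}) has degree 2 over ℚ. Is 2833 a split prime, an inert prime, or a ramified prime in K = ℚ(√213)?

split

Since 213 ≡ 1 mod 4, the ring of integers is ℤ[(1+√213)/2] with discriminant 213.
disc(K) = 213 is not divisible by 2833; 2833 is unramified.
Legendre symbol by Euler's criterion: (213/2833) ≡ 213^1416 ≡ 1 (mod 2833), i.e. (213/2833) = 1.
Legendre symbol 1 ⇒ 2833 is split.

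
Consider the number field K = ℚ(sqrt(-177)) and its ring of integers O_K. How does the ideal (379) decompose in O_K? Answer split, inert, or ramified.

379 remains inert

Since -177 ≢ 1 mod 4, the ring of integers is ℤ[√-177] with discriminant 4·(-177) = -708.
Since gcd(379, -708) = 1 the prime 379 does not ramify.
Euler's criterion: (-177)^189 mod 379 = 378. Thus (-177|379) = -1.
d is a non-residue mod p, hence 379 remains inert in O_K.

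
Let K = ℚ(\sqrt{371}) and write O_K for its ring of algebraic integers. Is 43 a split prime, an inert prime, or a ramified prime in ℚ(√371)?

371 mod 4 = 3, hence disc K = 4·371 = 1484 and O_K = ℤ[√371].
43 ∤ 1484, so 43 is unramified.
Euler's criterion: 371^21 mod 43 = 42. Thus (371|43) = -1.
d is a non-residue mod p, hence 43 remains inert in O_K.

inert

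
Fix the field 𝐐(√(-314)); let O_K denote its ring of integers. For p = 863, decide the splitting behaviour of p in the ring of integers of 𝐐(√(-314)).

d = -314 ≡ 2 (mod 4), so O_K = ℤ[√-314] and disc(K) = 4d = -1256.
Since gcd(863, -1256) = 1 the prime 863 does not ramify.
Compute (-314/863) via Euler: 549^((863-1)/2) mod 863 = 1, so (-314/863) = 1.
Legendre symbol 1 ⇒ 863 is split.

p splits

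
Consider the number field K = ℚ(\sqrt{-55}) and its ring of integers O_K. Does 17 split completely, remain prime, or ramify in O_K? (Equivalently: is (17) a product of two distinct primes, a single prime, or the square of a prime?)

split

d = -55 ≡ 1 (mod 4), so O_K = ℤ[(1+√-55)/2] and disc(K) = d = -55.
17 ∤ -55, so 17 is unramified.
Euler's criterion: (-55)^8 mod 17 = 1. Thus (-55|17) = 1.
(-55/17) = 1, so 17 splits.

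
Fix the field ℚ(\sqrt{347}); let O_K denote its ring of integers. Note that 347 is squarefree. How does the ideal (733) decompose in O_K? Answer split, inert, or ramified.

splits completely

Since 347 ≢ 1 mod 4, the ring of integers is ℤ[√347] with discriminant 4·347 = 1388.
disc(K) = 1388 is not divisible by 733; 733 is unramified.
(347/733) = 347^366 mod 733 = 1, giving Legendre symbol 1.
Legendre symbol 1 ⇒ 733 is split.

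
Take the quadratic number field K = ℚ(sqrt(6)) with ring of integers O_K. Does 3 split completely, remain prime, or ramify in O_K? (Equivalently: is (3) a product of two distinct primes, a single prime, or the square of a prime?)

3 is ramified

Since 6 ≢ 1 mod 4, the ring of integers is ℤ[√6] with discriminant 4·6 = 24.
Ramification test: 3 | 24. The prime 3 ramifies in K.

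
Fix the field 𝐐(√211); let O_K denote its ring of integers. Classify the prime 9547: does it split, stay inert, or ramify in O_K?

Since 211 ≢ 1 mod 4, the ring of integers is ℤ[√211] with discriminant 4·211 = 844.
disc(K) = 844 is not divisible by 9547; 9547 is unramified.
(211/9547) = 211^4773 mod 9547 = 9546, giving Legendre symbol -1.
d is a non-residue mod p, hence 9547 remains inert in O_K.

inert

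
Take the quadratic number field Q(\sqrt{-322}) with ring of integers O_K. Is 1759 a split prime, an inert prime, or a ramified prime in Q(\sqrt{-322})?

splits completely

-322 mod 4 = 2, hence disc K = 4·(-322) = -1288 and O_K = ℤ[√-322].
Since gcd(1759, -1288) = 1 the prime 1759 does not ramify.
Legendre symbol by Euler's criterion: (-322/1759) ≡ (-322)^879 ≡ 1 (mod 1759), i.e. (-322/1759) = 1.
Legendre symbol 1 ⇒ 1759 is split.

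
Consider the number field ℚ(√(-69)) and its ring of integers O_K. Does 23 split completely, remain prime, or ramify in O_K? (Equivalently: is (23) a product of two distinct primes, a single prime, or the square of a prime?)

ramifies in O_K

d = -69 ≡ 3 (mod 4), so O_K = ℤ[√-69] and disc(K) = 4d = -276.
23 divides disc(K) = -276, so 23 ramifies.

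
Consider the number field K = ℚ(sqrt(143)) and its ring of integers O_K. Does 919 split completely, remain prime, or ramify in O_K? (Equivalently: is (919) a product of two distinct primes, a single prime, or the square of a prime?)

p splits

143 mod 4 = 3, hence disc K = 4·143 = 572 and O_K = ℤ[√143].
919 ∤ 572, so 919 is unramified.
Compute (143/919) via Euler: 143^((919-1)/2) mod 919 = 1, so (143/919) = 1.
d is a quadratic residue mod p, hence 919 splits in O_K.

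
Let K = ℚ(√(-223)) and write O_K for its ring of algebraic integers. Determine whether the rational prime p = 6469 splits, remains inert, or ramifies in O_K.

p splits

-223 mod 4 = 1, hence disc K = -223 and O_K = ℤ[(1+√-223)/2].
Since gcd(6469, -223) = 1 the prime 6469 does not ramify.
Euler's criterion: (-223)^3234 mod 6469 = 1. Thus (-223|6469) = 1.
d is a quadratic residue mod p, hence 6469 splits in O_K.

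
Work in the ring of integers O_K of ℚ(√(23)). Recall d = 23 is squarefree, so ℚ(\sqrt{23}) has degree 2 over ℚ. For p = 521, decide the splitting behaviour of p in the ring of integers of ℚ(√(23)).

Since 23 ≢ 1 mod 4, the ring of integers is ℤ[√23] with discriminant 4·23 = 92.
disc(K) = 92 is not divisible by 521; 521 is unramified.
Compute (23/521) via Euler: 23^((521-1)/2) mod 521 = 520, so (23/521) = -1.
(23/521) = -1, so 521 is inert.

inert — (521) stays prime in O_K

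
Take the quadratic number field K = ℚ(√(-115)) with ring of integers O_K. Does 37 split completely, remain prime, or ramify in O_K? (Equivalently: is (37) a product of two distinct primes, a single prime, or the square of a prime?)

split

d = -115 ≡ 1 (mod 4), so O_K = ℤ[(1+√-115)/2] and disc(K) = d = -115.
37 ∤ -115, so 37 is unramified.
(-115/37) = 33^18 mod 37 = 1, giving Legendre symbol 1.
d is a quadratic residue mod p, hence 37 splits in O_K.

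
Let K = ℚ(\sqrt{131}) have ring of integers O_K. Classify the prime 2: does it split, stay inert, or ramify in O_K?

ramifies in O_K

Since 131 ≢ 1 mod 4, the ring of integers is ℤ[√131] with discriminant 4·131 = 524.
2 divides disc(K) = 524, so 2 ramifies.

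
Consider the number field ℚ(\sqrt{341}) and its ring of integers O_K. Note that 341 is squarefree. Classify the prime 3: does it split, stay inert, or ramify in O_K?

3 remains inert

d = 341 ≡ 1 (mod 4), so O_K = ℤ[(1+√341)/2] and disc(K) = d = 341.
disc(K) = 341 is not divisible by 3; 3 is unramified.
Compute (341/3) via Euler: 2^((3-1)/2) mod 3 = 2, so (341/3) = -1.
d is a non-residue mod p, hence 3 remains inert in O_K.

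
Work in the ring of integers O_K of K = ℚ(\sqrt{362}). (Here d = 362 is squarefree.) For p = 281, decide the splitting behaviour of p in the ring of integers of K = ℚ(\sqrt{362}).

split — (281) = 𝔭₁𝔭₂ with 𝔭₁ ≠ 𝔭₂

d = 362 ≡ 2 (mod 4), so O_K = ℤ[√362] and disc(K) = 4d = 1448.
disc(K) = 1448 is not divisible by 281; 281 is unramified.
Compute (362/281) via Euler: 81^((281-1)/2) mod 281 = 1, so (362/281) = 1.
d is a quadratic residue mod p, hence 281 splits in O_K.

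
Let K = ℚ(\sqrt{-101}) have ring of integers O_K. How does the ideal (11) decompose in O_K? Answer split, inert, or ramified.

splits completely

d = -101 ≡ 3 (mod 4), so O_K = ℤ[√-101] and disc(K) = 4d = -404.
disc(K) = -404 is not divisible by 11; 11 is unramified.
Compute (-101/11) via Euler: 9^((11-1)/2) mod 11 = 1, so (-101/11) = 1.
Legendre symbol 1 ⇒ 11 is split.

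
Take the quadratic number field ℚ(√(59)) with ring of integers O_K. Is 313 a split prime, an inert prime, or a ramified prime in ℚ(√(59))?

d = 59 ≡ 3 (mod 4), so O_K = ℤ[√59] and disc(K) = 4d = 236.
disc(K) = 236 is not divisible by 313; 313 is unramified.
Compute (59/313) via Euler: 59^((313-1)/2) mod 313 = 312, so (59/313) = -1.
(59/313) = -1, so 313 is inert.

remains prime (inert)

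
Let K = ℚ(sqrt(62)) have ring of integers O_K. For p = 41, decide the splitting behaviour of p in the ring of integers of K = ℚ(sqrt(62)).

Since 62 ≢ 1 mod 4, the ring of integers is ℤ[√62] with discriminant 4·62 = 248.
Since gcd(41, 248) = 1 the prime 41 does not ramify.
Compute (62/41) via Euler: 21^((41-1)/2) mod 41 = 1, so (62/41) = 1.
Legendre symbol 1 ⇒ 41 is split.

split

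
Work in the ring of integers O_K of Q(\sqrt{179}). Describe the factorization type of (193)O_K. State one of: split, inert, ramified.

p splits

Since 179 ≢ 1 mod 4, the ring of integers is ℤ[√179] with discriminant 4·179 = 716.
disc(K) = 716 is not divisible by 193; 193 is unramified.
Euler's criterion: 179^96 mod 193 = 1. Thus (179|193) = 1.
Legendre symbol 1 ⇒ 193 is split.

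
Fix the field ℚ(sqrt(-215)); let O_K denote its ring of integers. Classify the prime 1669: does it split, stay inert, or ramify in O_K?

split — (1669) = 𝔭₁𝔭₂ with 𝔭₁ ≠ 𝔭₂

Since -215 ≡ 1 mod 4, the ring of integers is ℤ[(1+√-215)/2] with discriminant -215.
disc(K) = -215 is not divisible by 1669; 1669 is unramified.
Legendre symbol by Euler's criterion: (-215/1669) ≡ (-215)^834 ≡ 1 (mod 1669), i.e. (-215/1669) = 1.
Legendre symbol 1 ⇒ 1669 is split.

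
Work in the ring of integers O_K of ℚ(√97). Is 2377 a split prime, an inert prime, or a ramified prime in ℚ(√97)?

d = 97 ≡ 1 (mod 4), so O_K = ℤ[(1+√97)/2] and disc(K) = d = 97.
Since gcd(2377, 97) = 1 the prime 2377 does not ramify.
Compute (97/2377) via Euler: 97^((2377-1)/2) mod 2377 = 1, so (97/2377) = 1.
d is a quadratic residue mod p, hence 2377 splits in O_K.

split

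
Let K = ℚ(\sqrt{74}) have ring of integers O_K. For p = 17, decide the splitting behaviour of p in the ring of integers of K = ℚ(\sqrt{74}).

remains prime (inert)

d = 74 ≡ 2 (mod 4), so O_K = ℤ[√74] and disc(K) = 4d = 296.
disc(K) = 296 is not divisible by 17; 17 is unramified.
Compute (74/17) via Euler: 6^((17-1)/2) mod 17 = 16, so (74/17) = -1.
Legendre symbol -1 ⇒ 17 is inert.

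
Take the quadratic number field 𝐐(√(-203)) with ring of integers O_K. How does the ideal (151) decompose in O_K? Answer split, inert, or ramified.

split

Since -203 ≡ 1 mod 4, the ring of integers is ℤ[(1+√-203)/2] with discriminant -203.
disc(K) = -203 is not divisible by 151; 151 is unramified.
Compute (-203/151) via Euler: 99^((151-1)/2) mod 151 = 1, so (-203/151) = 1.
(-203/151) = 1, so 151 splits.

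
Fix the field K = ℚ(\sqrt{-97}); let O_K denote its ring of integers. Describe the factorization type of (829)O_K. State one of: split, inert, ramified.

-97 mod 4 = 3, hence disc K = 4·(-97) = -388 and O_K = ℤ[√-97].
disc(K) = -388 is not divisible by 829; 829 is unramified.
Compute (-97/829) via Euler: 732^((829-1)/2) mod 829 = 1, so (-97/829) = 1.
d is a quadratic residue mod p, hence 829 splits in O_K.

829 splits in O_K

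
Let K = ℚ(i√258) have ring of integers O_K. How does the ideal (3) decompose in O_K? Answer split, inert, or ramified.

ramifies in O_K

-258 mod 4 = 2, hence disc K = 4·(-258) = -1032 and O_K = ℤ[√-258].
3 divides disc(K) = -1032, so 3 ramifies.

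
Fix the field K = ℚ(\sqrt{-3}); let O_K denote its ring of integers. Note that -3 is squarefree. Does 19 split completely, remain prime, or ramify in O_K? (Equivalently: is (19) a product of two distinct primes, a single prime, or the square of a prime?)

d = -3 ≡ 1 (mod 4), so O_K = ℤ[(1+√-3)/2] and disc(K) = d = -3.
19 ∤ -3, so 19 is unramified.
Euler's criterion: (-3)^9 mod 19 = 1. Thus (-3|19) = 1.
d is a quadratic residue mod p, hence 19 splits in O_K.

split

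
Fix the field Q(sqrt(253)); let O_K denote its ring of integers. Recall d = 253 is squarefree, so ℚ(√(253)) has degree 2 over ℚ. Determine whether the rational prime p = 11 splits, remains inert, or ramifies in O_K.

Since 253 ≡ 1 mod 4, the ring of integers is ℤ[(1+√253)/2] with discriminant 253.
disc(K) = 253 = 11·23, so p = 11 is ramified.

ramified — (11) = 𝔭²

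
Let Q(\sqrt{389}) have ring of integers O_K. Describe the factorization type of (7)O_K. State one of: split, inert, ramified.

d = 389 ≡ 1 (mod 4), so O_K = ℤ[(1+√389)/2] and disc(K) = d = 389.
Since gcd(7, 389) = 1 the prime 7 does not ramify.
Legendre symbol by Euler's criterion: (389/7) ≡ 389^3 ≡ 1 (mod 7), i.e. (389/7) = 1.
d is a quadratic residue mod p, hence 7 splits in O_K.

p splits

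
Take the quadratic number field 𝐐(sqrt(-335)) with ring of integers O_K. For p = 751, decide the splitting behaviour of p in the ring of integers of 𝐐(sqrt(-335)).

split

Since -335 ≡ 1 mod 4, the ring of integers is ℤ[(1+√-335)/2] with discriminant -335.
disc(K) = -335 is not divisible by 751; 751 is unramified.
Legendre symbol by Euler's criterion: (-335/751) ≡ (-335)^375 ≡ 1 (mod 751), i.e. (-335/751) = 1.
d is a quadratic residue mod p, hence 751 splits in O_K.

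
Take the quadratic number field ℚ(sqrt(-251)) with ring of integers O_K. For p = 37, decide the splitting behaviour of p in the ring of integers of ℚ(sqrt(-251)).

p is inert

-251 mod 4 = 1, hence disc K = -251 and O_K = ℤ[(1+√-251)/2].
disc(K) = -251 is not divisible by 37; 37 is unramified.
(-251/37) = 8^18 mod 37 = 36, giving Legendre symbol -1.
d is a non-residue mod p, hence 37 remains inert in O_K.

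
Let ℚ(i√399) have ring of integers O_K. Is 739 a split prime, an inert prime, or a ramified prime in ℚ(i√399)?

Since -399 ≡ 1 mod 4, the ring of integers is ℤ[(1+√-399)/2] with discriminant -399.
739 ∤ -399, so 739 is unramified.
(-399/739) = 340^369 mod 739 = 1, giving Legendre symbol 1.
d is a quadratic residue mod p, hence 739 splits in O_K.

split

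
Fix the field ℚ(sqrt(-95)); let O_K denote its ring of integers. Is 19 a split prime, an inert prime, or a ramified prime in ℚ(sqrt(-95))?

19 is ramified

d = -95 ≡ 1 (mod 4), so O_K = ℤ[(1+√-95)/2] and disc(K) = d = -95.
19 divides disc(K) = -95, so 19 ramifies.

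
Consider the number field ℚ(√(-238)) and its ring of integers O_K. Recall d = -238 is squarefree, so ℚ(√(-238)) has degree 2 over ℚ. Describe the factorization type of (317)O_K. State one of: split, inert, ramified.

d = -238 ≡ 2 (mod 4), so O_K = ℤ[√-238] and disc(K) = 4d = -952.
Since gcd(317, -952) = 1 the prime 317 does not ramify.
Legendre symbol by Euler's criterion: (-238/317) ≡ (-238)^158 ≡ 1 (mod 317), i.e. (-238/317) = 1.
Legendre symbol 1 ⇒ 317 is split.

split — (317) = 𝔭₁𝔭₂ with 𝔭₁ ≠ 𝔭₂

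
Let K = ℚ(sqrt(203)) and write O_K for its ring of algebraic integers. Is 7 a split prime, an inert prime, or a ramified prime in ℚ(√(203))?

Since 203 ≢ 1 mod 4, the ring of integers is ℤ[√203] with discriminant 4·203 = 812.
disc(K) = 812 = 7·116, so p = 7 is ramified.

ramified — (7) = 𝔭²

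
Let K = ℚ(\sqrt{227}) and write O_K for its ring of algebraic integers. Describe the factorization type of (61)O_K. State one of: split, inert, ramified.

inert

227 mod 4 = 3, hence disc K = 4·227 = 908 and O_K = ℤ[√227].
Since gcd(61, 908) = 1 the prime 61 does not ramify.
Euler's criterion: 227^30 mod 61 = 60. Thus (227|61) = -1.
(227/61) = -1, so 61 is inert.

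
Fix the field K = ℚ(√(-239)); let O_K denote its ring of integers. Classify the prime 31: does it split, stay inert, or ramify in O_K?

split — (31) = 𝔭₁𝔭₂ with 𝔭₁ ≠ 𝔭₂

d = -239 ≡ 1 (mod 4), so O_K = ℤ[(1+√-239)/2] and disc(K) = d = -239.
disc(K) = -239 is not divisible by 31; 31 is unramified.
Legendre symbol by Euler's criterion: (-239/31) ≡ (-239)^15 ≡ 1 (mod 31), i.e. (-239/31) = 1.
(-239/31) = 1, so 31 splits.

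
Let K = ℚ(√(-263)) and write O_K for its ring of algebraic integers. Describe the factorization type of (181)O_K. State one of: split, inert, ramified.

-263 mod 4 = 1, hence disc K = -263 and O_K = ℤ[(1+√-263)/2].
181 ∤ -263, so 181 is unramified.
Euler's criterion: (-263)^90 mod 181 = 1. Thus (-263|181) = 1.
(-263/181) = 1, so 181 splits.

181 splits in O_K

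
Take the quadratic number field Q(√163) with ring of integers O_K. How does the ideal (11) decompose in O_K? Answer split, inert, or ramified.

11 splits in O_K

d = 163 ≡ 3 (mod 4), so O_K = ℤ[√163] and disc(K) = 4d = 652.
Since gcd(11, 652) = 1 the prime 11 does not ramify.
Compute (163/11) via Euler: 9^((11-1)/2) mod 11 = 1, so (163/11) = 1.
Legendre symbol 1 ⇒ 11 is split.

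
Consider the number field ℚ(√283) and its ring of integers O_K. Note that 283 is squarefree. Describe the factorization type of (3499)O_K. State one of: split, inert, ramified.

inert

Since 283 ≢ 1 mod 4, the ring of integers is ℤ[√283] with discriminant 4·283 = 1132.
Since gcd(3499, 1132) = 1 the prime 3499 does not ramify.
Euler's criterion: 283^1749 mod 3499 = 3498. Thus (283|3499) = -1.
(283/3499) = -1, so 3499 is inert.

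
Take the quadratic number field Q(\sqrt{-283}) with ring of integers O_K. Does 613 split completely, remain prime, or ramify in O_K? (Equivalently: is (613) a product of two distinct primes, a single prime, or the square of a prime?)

inert

Since -283 ≡ 1 mod 4, the ring of integers is ℤ[(1+√-283)/2] with discriminant -283.
Since gcd(613, -283) = 1 the prime 613 does not ramify.
Compute (-283/613) via Euler: 330^((613-1)/2) mod 613 = 612, so (-283/613) = -1.
d is a non-residue mod p, hence 613 remains inert in O_K.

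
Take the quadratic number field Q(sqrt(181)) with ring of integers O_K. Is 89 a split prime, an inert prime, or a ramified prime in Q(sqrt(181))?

d = 181 ≡ 1 (mod 4), so O_K = ℤ[(1+√181)/2] and disc(K) = d = 181.
89 ∤ 181, so 89 is unramified.
Euler's criterion: 181^44 mod 89 = 88. Thus (181|89) = -1.
d is a non-residue mod p, hence 89 remains inert in O_K.

remains prime (inert)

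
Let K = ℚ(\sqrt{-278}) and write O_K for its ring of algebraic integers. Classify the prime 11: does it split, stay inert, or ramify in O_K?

remains prime (inert)

Since -278 ≢ 1 mod 4, the ring of integers is ℤ[√-278] with discriminant 4·(-278) = -1112.
11 ∤ -1112, so 11 is unramified.
Compute (-278/11) via Euler: 8^((11-1)/2) mod 11 = 10, so (-278/11) = -1.
Legendre symbol -1 ⇒ 11 is inert.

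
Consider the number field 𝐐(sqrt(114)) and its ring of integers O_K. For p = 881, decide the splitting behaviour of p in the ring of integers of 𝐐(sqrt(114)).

d = 114 ≡ 2 (mod 4), so O_K = ℤ[√114] and disc(K) = 4d = 456.
Since gcd(881, 456) = 1 the prime 881 does not ramify.
Euler's criterion: 114^440 mod 881 = 880. Thus (114|881) = -1.
d is a non-residue mod p, hence 881 remains inert in O_K.

remains prime (inert)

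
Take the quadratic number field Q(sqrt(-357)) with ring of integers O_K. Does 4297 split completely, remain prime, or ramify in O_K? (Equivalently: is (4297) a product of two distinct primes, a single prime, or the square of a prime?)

inert

d = -357 ≡ 3 (mod 4), so O_K = ℤ[√-357] and disc(K) = 4d = -1428.
4297 ∤ -1428, so 4297 is unramified.
(-357/4297) = 3940^2148 mod 4297 = 4296, giving Legendre symbol -1.
(-357/4297) = -1, so 4297 is inert.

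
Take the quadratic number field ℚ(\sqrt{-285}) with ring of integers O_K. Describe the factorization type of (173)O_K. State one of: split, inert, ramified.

d = -285 ≡ 3 (mod 4), so O_K = ℤ[√-285] and disc(K) = 4d = -1140.
Since gcd(173, -1140) = 1 the prime 173 does not ramify.
Euler's criterion: (-285)^86 mod 173 = 172. Thus (-285|173) = -1.
d is a non-residue mod p, hence 173 remains inert in O_K.

173 remains inert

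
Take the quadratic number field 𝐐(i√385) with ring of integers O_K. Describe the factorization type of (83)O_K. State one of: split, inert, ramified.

Since -385 ≢ 1 mod 4, the ring of integers is ℤ[√-385] with discriminant 4·(-385) = -1540.
Since gcd(83, -1540) = 1 the prime 83 does not ramify.
Compute (-385/83) via Euler: 30^((83-1)/2) mod 83 = 1, so (-385/83) = 1.
(-385/83) = 1, so 83 splits.

split — (83) = 𝔭₁𝔭₂ with 𝔭₁ ≠ 𝔭₂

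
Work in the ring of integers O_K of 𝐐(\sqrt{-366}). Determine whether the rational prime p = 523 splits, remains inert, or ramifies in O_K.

split

d = -366 ≡ 2 (mod 4), so O_K = ℤ[√-366] and disc(K) = 4d = -1464.
Since gcd(523, -1464) = 1 the prime 523 does not ramify.
Compute (-366/523) via Euler: 157^((523-1)/2) mod 523 = 1, so (-366/523) = 1.
(-366/523) = 1, so 523 splits.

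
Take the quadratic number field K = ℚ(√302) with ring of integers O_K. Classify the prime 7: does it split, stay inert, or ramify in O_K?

7 splits in O_K

d = 302 ≡ 2 (mod 4), so O_K = ℤ[√302] and disc(K) = 4d = 1208.
Since gcd(7, 1208) = 1 the prime 7 does not ramify.
(302/7) = 1^3 mod 7 = 1, giving Legendre symbol 1.
Legendre symbol 1 ⇒ 7 is split.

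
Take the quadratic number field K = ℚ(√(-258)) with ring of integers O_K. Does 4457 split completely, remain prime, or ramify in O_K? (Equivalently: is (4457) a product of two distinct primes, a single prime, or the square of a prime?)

d = -258 ≡ 2 (mod 4), so O_K = ℤ[√-258] and disc(K) = 4d = -1032.
disc(K) = -1032 is not divisible by 4457; 4457 is unramified.
Euler's criterion: (-258)^2228 mod 4457 = 1. Thus (-258|4457) = 1.
Legendre symbol 1 ⇒ 4457 is split.

splits completely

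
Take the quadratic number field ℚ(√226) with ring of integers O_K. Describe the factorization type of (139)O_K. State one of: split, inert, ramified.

139 remains inert

d = 226 ≡ 2 (mod 4), so O_K = ℤ[√226] and disc(K) = 4d = 904.
Since gcd(139, 904) = 1 the prime 139 does not ramify.
Euler's criterion: 226^69 mod 139 = 138. Thus (226|139) = -1.
Legendre symbol -1 ⇒ 139 is inert.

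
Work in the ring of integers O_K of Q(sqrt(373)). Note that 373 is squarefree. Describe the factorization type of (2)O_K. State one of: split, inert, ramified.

Since 373 ≡ 1 mod 4, the ring of integers is ℤ[(1+√373)/2] with discriminant 373.
2 ∤ 373, so 2 is unramified.
Checking d mod 8: 373 ≡ 5. Hence 2 is inert in O_K.

2 remains inert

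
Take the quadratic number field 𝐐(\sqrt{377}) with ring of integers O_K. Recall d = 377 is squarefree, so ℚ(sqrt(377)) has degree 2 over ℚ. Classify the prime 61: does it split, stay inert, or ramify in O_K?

d = 377 ≡ 1 (mod 4), so O_K = ℤ[(1+√377)/2] and disc(K) = d = 377.
61 ∤ 377, so 61 is unramified.
Legendre symbol by Euler's criterion: (377/61) ≡ 377^30 ≡ 60 (mod 61), i.e. (377/61) = -1.
(377/61) = -1, so 61 is inert.

p is inert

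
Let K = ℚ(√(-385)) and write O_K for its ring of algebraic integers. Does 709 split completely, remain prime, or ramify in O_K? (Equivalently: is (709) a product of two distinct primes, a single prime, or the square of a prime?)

split

-385 mod 4 = 3, hence disc K = 4·(-385) = -1540 and O_K = ℤ[√-385].
disc(K) = -1540 is not divisible by 709; 709 is unramified.
Legendre symbol by Euler's criterion: (-385/709) ≡ (-385)^354 ≡ 1 (mod 709), i.e. (-385/709) = 1.
Legendre symbol 1 ⇒ 709 is split.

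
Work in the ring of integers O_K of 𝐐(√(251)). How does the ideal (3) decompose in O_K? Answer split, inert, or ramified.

inert

251 mod 4 = 3, hence disc K = 4·251 = 1004 and O_K = ℤ[√251].
3 ∤ 1004, so 3 is unramified.
Euler's criterion: 251^1 mod 3 = 2. Thus (251|3) = -1.
Legendre symbol -1 ⇒ 3 is inert.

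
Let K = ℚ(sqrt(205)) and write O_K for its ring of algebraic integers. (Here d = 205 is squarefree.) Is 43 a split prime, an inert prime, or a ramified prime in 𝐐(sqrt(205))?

inert — (43) stays prime in O_K

205 mod 4 = 1, hence disc K = 205 and O_K = ℤ[(1+√205)/2].
Since gcd(43, 205) = 1 the prime 43 does not ramify.
Compute (205/43) via Euler: 33^((43-1)/2) mod 43 = 42, so (205/43) = -1.
d is a non-residue mod p, hence 43 remains inert in O_K.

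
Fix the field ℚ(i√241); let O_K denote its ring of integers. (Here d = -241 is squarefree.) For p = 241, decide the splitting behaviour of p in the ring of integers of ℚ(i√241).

-241 mod 4 = 3, hence disc K = 4·(-241) = -964 and O_K = ℤ[√-241].
Ramification test: 241 | -964. The prime 241 ramifies in K.

ramifies in O_K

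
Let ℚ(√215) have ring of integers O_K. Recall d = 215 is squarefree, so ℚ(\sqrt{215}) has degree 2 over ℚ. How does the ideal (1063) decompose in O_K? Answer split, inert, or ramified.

215 mod 4 = 3, hence disc K = 4·215 = 860 and O_K = ℤ[√215].
1063 ∤ 860, so 1063 is unramified.
(215/1063) = 215^531 mod 1063 = 1, giving Legendre symbol 1.
Legendre symbol 1 ⇒ 1063 is split.

split — (1063) = 𝔭₁𝔭₂ with 𝔭₁ ≠ 𝔭₂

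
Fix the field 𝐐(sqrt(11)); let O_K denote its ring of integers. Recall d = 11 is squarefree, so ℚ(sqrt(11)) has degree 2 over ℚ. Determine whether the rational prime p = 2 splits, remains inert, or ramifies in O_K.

2 is ramified

d = 11 ≡ 3 (mod 4), so O_K = ℤ[√11] and disc(K) = 4d = 44.
Ramification test: 2 | 44. The prime 2 ramifies in K.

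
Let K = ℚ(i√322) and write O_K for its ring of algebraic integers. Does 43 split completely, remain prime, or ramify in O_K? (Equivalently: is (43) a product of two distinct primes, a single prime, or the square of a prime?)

Since -322 ≢ 1 mod 4, the ring of integers is ℤ[√-322] with discriminant 4·(-322) = -1288.
43 ∤ -1288, so 43 is unramified.
Legendre symbol by Euler's criterion: (-322/43) ≡ (-322)^21 ≡ 42 (mod 43), i.e. (-322/43) = -1.
Legendre symbol -1 ⇒ 43 is inert.

p is inert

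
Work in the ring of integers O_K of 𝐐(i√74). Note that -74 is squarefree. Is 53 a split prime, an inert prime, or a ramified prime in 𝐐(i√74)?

p is inert

d = -74 ≡ 2 (mod 4), so O_K = ℤ[√-74] and disc(K) = 4d = -296.
disc(K) = -296 is not divisible by 53; 53 is unramified.
Euler's criterion: (-74)^26 mod 53 = 52. Thus (-74|53) = -1.
d is a non-residue mod p, hence 53 remains inert in O_K.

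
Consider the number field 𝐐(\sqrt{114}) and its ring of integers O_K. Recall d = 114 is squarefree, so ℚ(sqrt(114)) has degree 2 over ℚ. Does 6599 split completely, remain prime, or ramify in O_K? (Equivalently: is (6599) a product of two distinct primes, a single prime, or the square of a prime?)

inert

d = 114 ≡ 2 (mod 4), so O_K = ℤ[√114] and disc(K) = 4d = 456.
disc(K) = 456 is not divisible by 6599; 6599 is unramified.
Legendre symbol by Euler's criterion: (114/6599) ≡ 114^3299 ≡ 6598 (mod 6599), i.e. (114/6599) = -1.
(114/6599) = -1, so 6599 is inert.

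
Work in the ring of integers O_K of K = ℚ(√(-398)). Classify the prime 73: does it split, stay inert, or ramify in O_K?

p is inert

Since -398 ≢ 1 mod 4, the ring of integers is ℤ[√-398] with discriminant 4·(-398) = -1592.
Since gcd(73, -1592) = 1 the prime 73 does not ramify.
Legendre symbol by Euler's criterion: (-398/73) ≡ (-398)^36 ≡ 72 (mod 73), i.e. (-398/73) = -1.
(-398/73) = -1, so 73 is inert.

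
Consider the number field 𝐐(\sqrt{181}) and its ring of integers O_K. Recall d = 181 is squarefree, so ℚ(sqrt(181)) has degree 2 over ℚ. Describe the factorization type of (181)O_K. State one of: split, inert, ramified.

181 mod 4 = 1, hence disc K = 181 and O_K = ℤ[(1+√181)/2].
disc(K) = 181 = 181·1, so p = 181 is ramified.

p ramifies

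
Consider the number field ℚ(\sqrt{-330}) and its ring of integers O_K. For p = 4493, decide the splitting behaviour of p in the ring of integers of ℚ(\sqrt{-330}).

d = -330 ≡ 2 (mod 4), so O_K = ℤ[√-330] and disc(K) = 4d = -1320.
Since gcd(4493, -1320) = 1 the prime 4493 does not ramify.
(-330/4493) = 4163^2246 mod 4493 = 4492, giving Legendre symbol -1.
(-330/4493) = -1, so 4493 is inert.

inert — (4493) stays prime in O_K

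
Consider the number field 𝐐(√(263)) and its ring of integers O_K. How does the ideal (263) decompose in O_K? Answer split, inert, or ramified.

d = 263 ≡ 3 (mod 4), so O_K = ℤ[√263] and disc(K) = 4d = 1052.
Ramification test: 263 | 1052. The prime 263 ramifies in K.

263 is ramified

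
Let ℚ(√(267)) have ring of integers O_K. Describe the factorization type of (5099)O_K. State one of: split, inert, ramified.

d = 267 ≡ 3 (mod 4), so O_K = ℤ[√267] and disc(K) = 4d = 1068.
disc(K) = 1068 is not divisible by 5099; 5099 is unramified.
Euler's criterion: 267^2549 mod 5099 = 5098. Thus (267|5099) = -1.
Legendre symbol -1 ⇒ 5099 is inert.

p is inert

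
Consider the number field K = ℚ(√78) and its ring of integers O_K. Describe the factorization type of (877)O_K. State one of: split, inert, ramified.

78 mod 4 = 2, hence disc K = 4·78 = 312 and O_K = ℤ[√78].
disc(K) = 312 is not divisible by 877; 877 is unramified.
Compute (78/877) via Euler: 78^((877-1)/2) mod 877 = 1, so (78/877) = 1.
Legendre symbol 1 ⇒ 877 is split.

split — (877) = 𝔭₁𝔭₂ with 𝔭₁ ≠ 𝔭₂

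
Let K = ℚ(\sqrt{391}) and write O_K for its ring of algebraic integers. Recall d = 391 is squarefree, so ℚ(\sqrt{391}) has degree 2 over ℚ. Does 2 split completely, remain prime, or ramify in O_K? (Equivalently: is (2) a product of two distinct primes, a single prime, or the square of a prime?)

2 is ramified

Since 391 ≢ 1 mod 4, the ring of integers is ℤ[√391] with discriminant 4·391 = 1564.
Ramification test: 2 | 1564. The prime 2 ramifies in K.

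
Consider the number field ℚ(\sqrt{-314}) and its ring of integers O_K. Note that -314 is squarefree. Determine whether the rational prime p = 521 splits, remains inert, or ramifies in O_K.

d = -314 ≡ 2 (mod 4), so O_K = ℤ[√-314] and disc(K) = 4d = -1256.
disc(K) = -1256 is not divisible by 521; 521 is unramified.
(-314/521) = 207^260 mod 521 = 520, giving Legendre symbol -1.
d is a non-residue mod p, hence 521 remains inert in O_K.

521 remains inert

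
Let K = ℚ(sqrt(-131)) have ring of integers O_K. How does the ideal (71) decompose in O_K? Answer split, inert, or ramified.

Since -131 ≡ 1 mod 4, the ring of integers is ℤ[(1+√-131)/2] with discriminant -131.
Since gcd(71, -131) = 1 the prime 71 does not ramify.
Legendre symbol by Euler's criterion: (-131/71) ≡ (-131)^35 ≡ 70 (mod 71), i.e. (-131/71) = -1.
(-131/71) = -1, so 71 is inert.

71 remains inert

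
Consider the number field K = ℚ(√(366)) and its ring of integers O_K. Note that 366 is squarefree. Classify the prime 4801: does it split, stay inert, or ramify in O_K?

Since 366 ≢ 1 mod 4, the ring of integers is ℤ[√366] with discriminant 4·366 = 1464.
4801 ∤ 1464, so 4801 is unramified.
(366/4801) = 366^2400 mod 4801 = 4800, giving Legendre symbol -1.
(366/4801) = -1, so 4801 is inert.

remains prime (inert)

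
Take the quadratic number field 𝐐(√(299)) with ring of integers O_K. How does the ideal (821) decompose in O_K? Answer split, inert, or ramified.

p is inert

d = 299 ≡ 3 (mod 4), so O_K = ℤ[√299] and disc(K) = 4d = 1196.
Since gcd(821, 1196) = 1 the prime 821 does not ramify.
Legendre symbol by Euler's criterion: (299/821) ≡ 299^410 ≡ 820 (mod 821), i.e. (299/821) = -1.
d is a non-residue mod p, hence 821 remains inert in O_K.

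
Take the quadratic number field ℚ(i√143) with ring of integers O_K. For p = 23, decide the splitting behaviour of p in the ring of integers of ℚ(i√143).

Since -143 ≡ 1 mod 4, the ring of integers is ℤ[(1+√-143)/2] with discriminant -143.
disc(K) = -143 is not divisible by 23; 23 is unramified.
Legendre symbol by Euler's criterion: (-143/23) ≡ (-143)^11 ≡ 1 (mod 23), i.e. (-143/23) = 1.
d is a quadratic residue mod p, hence 23 splits in O_K.

p splits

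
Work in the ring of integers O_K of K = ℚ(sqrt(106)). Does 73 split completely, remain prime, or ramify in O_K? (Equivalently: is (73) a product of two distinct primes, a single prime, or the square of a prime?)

106 mod 4 = 2, hence disc K = 4·106 = 424 and O_K = ℤ[√106].
disc(K) = 424 is not divisible by 73; 73 is unramified.
Euler's criterion: 106^36 mod 73 = 72. Thus (106|73) = -1.
d is a non-residue mod p, hence 73 remains inert in O_K.

inert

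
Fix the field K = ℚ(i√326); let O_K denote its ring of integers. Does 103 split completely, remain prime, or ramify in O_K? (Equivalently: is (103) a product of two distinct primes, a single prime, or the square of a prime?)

p is inert

Since -326 ≢ 1 mod 4, the ring of integers is ℤ[√-326] with discriminant 4·(-326) = -1304.
103 ∤ -1304, so 103 is unramified.
Legendre symbol by Euler's criterion: (-326/103) ≡ (-326)^51 ≡ 102 (mod 103), i.e. (-326/103) = -1.
(-326/103) = -1, so 103 is inert.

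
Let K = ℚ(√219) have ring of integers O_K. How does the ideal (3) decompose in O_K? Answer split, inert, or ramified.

ramified

d = 219 ≡ 3 (mod 4), so O_K = ℤ[√219] and disc(K) = 4d = 876.
3 divides disc(K) = 876, so 3 ramifies.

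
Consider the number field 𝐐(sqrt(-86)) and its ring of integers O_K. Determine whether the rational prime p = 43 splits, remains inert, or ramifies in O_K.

ramified — (43) = 𝔭²

d = -86 ≡ 2 (mod 4), so O_K = ℤ[√-86] and disc(K) = 4d = -344.
Ramification test: 43 | -344. The prime 43 ramifies in K.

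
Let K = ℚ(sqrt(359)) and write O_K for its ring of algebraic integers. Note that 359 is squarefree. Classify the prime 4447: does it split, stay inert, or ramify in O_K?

p splits

359 mod 4 = 3, hence disc K = 4·359 = 1436 and O_K = ℤ[√359].
disc(K) = 1436 is not divisible by 4447; 4447 is unramified.
Compute (359/4447) via Euler: 359^((4447-1)/2) mod 4447 = 1, so (359/4447) = 1.
Legendre symbol 1 ⇒ 4447 is split.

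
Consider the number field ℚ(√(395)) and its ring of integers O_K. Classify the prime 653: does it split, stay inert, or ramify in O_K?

395 mod 4 = 3, hence disc K = 4·395 = 1580 and O_K = ℤ[√395].
653 ∤ 1580, so 653 is unramified.
Euler's criterion: 395^326 mod 653 = 652. Thus (395|653) = -1.
(395/653) = -1, so 653 is inert.

653 remains inert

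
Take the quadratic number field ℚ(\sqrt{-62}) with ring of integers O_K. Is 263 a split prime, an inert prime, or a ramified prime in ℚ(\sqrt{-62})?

d = -62 ≡ 2 (mod 4), so O_K = ℤ[√-62] and disc(K) = 4d = -248.
263 ∤ -248, so 263 is unramified.
Compute (-62/263) via Euler: 201^((263-1)/2) mod 263 = 262, so (-62/263) = -1.
Legendre symbol -1 ⇒ 263 is inert.

263 remains inert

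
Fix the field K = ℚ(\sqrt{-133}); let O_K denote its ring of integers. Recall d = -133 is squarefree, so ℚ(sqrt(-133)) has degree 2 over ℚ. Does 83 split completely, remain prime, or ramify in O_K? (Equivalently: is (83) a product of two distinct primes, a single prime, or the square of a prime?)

-133 mod 4 = 3, hence disc K = 4·(-133) = -532 and O_K = ℤ[√-133].
83 ∤ -532, so 83 is unramified.
Legendre symbol by Euler's criterion: (-133/83) ≡ (-133)^41 ≡ 1 (mod 83), i.e. (-133/83) = 1.
Legendre symbol 1 ⇒ 83 is split.

splits completely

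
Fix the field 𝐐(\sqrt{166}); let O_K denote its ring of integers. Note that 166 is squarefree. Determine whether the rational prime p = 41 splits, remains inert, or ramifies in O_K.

41 splits in O_K

Since 166 ≢ 1 mod 4, the ring of integers is ℤ[√166] with discriminant 4·166 = 664.
Since gcd(41, 664) = 1 the prime 41 does not ramify.
(166/41) = 2^20 mod 41 = 1, giving Legendre symbol 1.
(166/41) = 1, so 41 splits.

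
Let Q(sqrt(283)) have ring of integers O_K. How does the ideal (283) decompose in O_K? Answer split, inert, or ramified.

p ramifies

d = 283 ≡ 3 (mod 4), so O_K = ℤ[√283] and disc(K) = 4d = 1132.
283 divides disc(K) = 1132, so 283 ramifies.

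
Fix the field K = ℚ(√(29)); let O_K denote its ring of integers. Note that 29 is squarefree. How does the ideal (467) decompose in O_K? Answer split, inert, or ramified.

inert

29 mod 4 = 1, hence disc K = 29 and O_K = ℤ[(1+√29)/2].
disc(K) = 29 is not divisible by 467; 467 is unramified.
Euler's criterion: 29^233 mod 467 = 466. Thus (29|467) = -1.
d is a non-residue mod p, hence 467 remains inert in O_K.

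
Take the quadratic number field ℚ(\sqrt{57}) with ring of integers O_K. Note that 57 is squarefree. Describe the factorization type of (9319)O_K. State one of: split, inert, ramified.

d = 57 ≡ 1 (mod 4), so O_K = ℤ[(1+√57)/2] and disc(K) = d = 57.
disc(K) = 57 is not divisible by 9319; 9319 is unramified.
Legendre symbol by Euler's criterion: (57/9319) ≡ 57^4659 ≡ 1 (mod 9319), i.e. (57/9319) = 1.
d is a quadratic residue mod p, hence 9319 splits in O_K.

split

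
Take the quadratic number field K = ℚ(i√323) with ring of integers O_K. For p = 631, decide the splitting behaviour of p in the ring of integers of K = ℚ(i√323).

d = -323 ≡ 1 (mod 4), so O_K = ℤ[(1+√-323)/2] and disc(K) = d = -323.
disc(K) = -323 is not divisible by 631; 631 is unramified.
Compute (-323/631) via Euler: 308^((631-1)/2) mod 631 = 1, so (-323/631) = 1.
(-323/631) = 1, so 631 splits.

split — (631) = 𝔭₁𝔭₂ with 𝔭₁ ≠ 𝔭₂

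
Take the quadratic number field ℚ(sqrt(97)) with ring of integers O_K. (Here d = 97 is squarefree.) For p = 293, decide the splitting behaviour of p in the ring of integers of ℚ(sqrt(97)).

Since 97 ≡ 1 mod 4, the ring of integers is ℤ[(1+√97)/2] with discriminant 97.
Since gcd(293, 97) = 1 the prime 293 does not ramify.
Euler's criterion: 97^146 mod 293 = 1. Thus (97|293) = 1.
d is a quadratic residue mod p, hence 293 splits in O_K.

293 splits in O_K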